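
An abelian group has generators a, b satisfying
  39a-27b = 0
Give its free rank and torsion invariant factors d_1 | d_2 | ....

Answer: M ≅ ℤ^1 ⊕ ℤ/3

Derivation:
rank_ℚ(R)=1; free=2−1=1
SNF(R) diag = [3] → torsion [3]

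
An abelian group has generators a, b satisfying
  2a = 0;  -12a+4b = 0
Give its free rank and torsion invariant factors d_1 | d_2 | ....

Answer: M ≅ ℤ/2 ⊕ ℤ/4

Derivation:
rank_ℚ(R)=2; free=2−2=0
SNF(R) diag = [2, 4] → torsion [2, 4]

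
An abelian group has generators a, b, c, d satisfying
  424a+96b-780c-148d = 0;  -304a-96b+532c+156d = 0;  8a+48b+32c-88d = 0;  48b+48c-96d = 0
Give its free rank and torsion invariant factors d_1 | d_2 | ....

rank_ℚ(R)=4; free=4−4=0
SNF(R) diag = [4, 8, 24, 48] → torsion [4, 8, 24, 48]

Answer: M ≅ ℤ/4 ⊕ ℤ/8 ⊕ ℤ/24 ⊕ ℤ/48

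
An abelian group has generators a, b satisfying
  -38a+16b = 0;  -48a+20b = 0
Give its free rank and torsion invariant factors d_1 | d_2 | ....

rank_ℚ(R)=2; free=2−2=0
SNF(R) diag = [2, 4] → torsion [2, 4]

Answer: M ≅ ℤ/2 ⊕ ℤ/4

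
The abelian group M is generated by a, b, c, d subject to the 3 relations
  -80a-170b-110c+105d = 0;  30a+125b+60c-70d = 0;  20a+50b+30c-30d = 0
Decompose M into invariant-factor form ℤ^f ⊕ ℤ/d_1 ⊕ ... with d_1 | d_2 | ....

rank_ℚ(R)=3; free=4−3=1
SNF(R) diag = [5, 5, 10] → torsion [5, 5, 10]

Answer: M ≅ ℤ^1 ⊕ ℤ/5 ⊕ ℤ/5 ⊕ ℤ/10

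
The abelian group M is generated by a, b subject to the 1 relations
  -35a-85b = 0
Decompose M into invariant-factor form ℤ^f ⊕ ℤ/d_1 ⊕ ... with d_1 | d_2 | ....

Answer: M ≅ ℤ^1 ⊕ ℤ/5

Derivation:
rank_ℚ(R)=1; free=2−1=1
SNF(R) diag = [5] → torsion [5]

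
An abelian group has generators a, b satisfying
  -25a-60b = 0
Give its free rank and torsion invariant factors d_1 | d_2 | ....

Answer: M ≅ ℤ^1 ⊕ ℤ/5

Derivation:
rank_ℚ(R)=1; free=2−1=1
SNF(R) diag = [5] → torsion [5]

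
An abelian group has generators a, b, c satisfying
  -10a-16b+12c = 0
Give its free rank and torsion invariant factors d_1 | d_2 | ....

Answer: M ≅ ℤ^2 ⊕ ℤ/2

Derivation:
rank_ℚ(R)=1; free=3−1=2
SNF(R) diag = [2] → torsion [2]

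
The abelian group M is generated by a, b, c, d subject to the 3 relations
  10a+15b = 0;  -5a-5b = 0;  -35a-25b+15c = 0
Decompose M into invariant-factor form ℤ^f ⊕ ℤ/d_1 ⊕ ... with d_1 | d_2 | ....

Answer: M ≅ ℤ^1 ⊕ ℤ/5 ⊕ ℤ/5 ⊕ ℤ/15

Derivation:
rank_ℚ(R)=3; free=4−3=1
SNF(R) diag = [5, 5, 15] → torsion [5, 5, 15]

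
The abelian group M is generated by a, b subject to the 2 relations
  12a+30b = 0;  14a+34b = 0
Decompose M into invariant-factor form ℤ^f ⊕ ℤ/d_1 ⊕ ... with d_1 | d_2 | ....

rank_ℚ(R)=2; free=2−2=0
SNF(R) diag = [2, 6] → torsion [2, 6]

Answer: M ≅ ℤ/2 ⊕ ℤ/6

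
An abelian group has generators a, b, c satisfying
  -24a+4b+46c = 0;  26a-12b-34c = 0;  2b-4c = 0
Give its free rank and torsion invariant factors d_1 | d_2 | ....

rank_ℚ(R)=3; free=3−3=0
SNF(R) diag = [2, 2, 6] → torsion [2, 2, 6]

Answer: M ≅ ℤ/2 ⊕ ℤ/2 ⊕ ℤ/6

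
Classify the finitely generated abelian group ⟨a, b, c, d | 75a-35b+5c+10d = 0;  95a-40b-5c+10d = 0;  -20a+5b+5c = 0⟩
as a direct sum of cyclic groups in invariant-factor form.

Answer: M ≅ ℤ^1 ⊕ ℤ/5 ⊕ ℤ/5 ⊕ ℤ/5

Derivation:
rank_ℚ(R)=3; free=4−3=1
SNF(R) diag = [5, 5, 5] → torsion [5, 5, 5]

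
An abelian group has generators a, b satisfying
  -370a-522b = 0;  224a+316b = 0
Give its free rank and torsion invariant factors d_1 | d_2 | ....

Answer: M ≅ ℤ/2 ⊕ ℤ/4

Derivation:
rank_ℚ(R)=2; free=2−2=0
SNF(R) diag = [2, 4] → torsion [2, 4]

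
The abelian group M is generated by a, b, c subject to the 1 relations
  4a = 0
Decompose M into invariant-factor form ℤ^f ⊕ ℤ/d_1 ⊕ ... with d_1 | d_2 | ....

Answer: M ≅ ℤ^2 ⊕ ℤ/4

Derivation:
rank_ℚ(R)=1; free=3−1=2
SNF(R) diag = [4] → torsion [4]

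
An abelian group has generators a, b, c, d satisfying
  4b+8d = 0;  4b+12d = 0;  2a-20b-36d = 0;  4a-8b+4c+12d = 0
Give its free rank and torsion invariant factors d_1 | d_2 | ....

rank_ℚ(R)=4; free=4−4=0
SNF(R) diag = [2, 4, 4, 4] → torsion [2, 4, 4, 4]

Answer: M ≅ ℤ/2 ⊕ ℤ/4 ⊕ ℤ/4 ⊕ ℤ/4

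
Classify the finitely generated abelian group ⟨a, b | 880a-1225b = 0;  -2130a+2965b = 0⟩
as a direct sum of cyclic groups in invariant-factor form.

rank_ℚ(R)=2; free=2−2=0
SNF(R) diag = [5, 10] → torsion [5, 10]

Answer: M ≅ ℤ/5 ⊕ ℤ/10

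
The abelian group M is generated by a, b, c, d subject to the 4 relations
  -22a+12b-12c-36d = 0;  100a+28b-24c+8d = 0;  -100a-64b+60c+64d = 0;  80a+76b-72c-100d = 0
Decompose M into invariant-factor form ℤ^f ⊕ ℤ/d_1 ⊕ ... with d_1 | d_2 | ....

rank_ℚ(R)=4; free=4−4=0
SNF(R) diag = [2, 4, 12, 36] → torsion [2, 4, 12, 36]

Answer: M ≅ ℤ/2 ⊕ ℤ/4 ⊕ ℤ/12 ⊕ ℤ/36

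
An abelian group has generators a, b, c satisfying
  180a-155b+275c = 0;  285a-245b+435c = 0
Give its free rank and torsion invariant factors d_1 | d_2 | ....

Answer: M ≅ ℤ^1 ⊕ ℤ/5 ⊕ ℤ/5

Derivation:
rank_ℚ(R)=2; free=3−2=1
SNF(R) diag = [5, 5] → torsion [5, 5]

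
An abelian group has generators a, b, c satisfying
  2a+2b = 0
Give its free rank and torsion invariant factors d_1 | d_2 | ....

Answer: M ≅ ℤ^2 ⊕ ℤ/2

Derivation:
rank_ℚ(R)=1; free=3−1=2
SNF(R) diag = [2] → torsion [2]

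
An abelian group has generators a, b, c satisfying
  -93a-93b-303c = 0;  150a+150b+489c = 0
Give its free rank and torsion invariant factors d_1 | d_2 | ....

rank_ℚ(R)=2; free=3−2=1
SNF(R) diag = [3, 9] → torsion [3, 9]

Answer: M ≅ ℤ^1 ⊕ ℤ/3 ⊕ ℤ/9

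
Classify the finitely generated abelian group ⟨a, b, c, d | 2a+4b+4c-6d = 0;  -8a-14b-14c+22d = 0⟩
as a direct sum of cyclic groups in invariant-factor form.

rank_ℚ(R)=2; free=4−2=2
SNF(R) diag = [2, 2] → torsion [2, 2]

Answer: M ≅ ℤ^2 ⊕ ℤ/2 ⊕ ℤ/2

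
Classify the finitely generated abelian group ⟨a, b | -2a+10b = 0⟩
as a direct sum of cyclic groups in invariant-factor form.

Answer: M ≅ ℤ^1 ⊕ ℤ/2

Derivation:
rank_ℚ(R)=1; free=2−1=1
SNF(R) diag = [2] → torsion [2]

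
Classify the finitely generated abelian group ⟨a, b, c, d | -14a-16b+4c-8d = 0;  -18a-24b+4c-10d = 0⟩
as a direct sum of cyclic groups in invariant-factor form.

rank_ℚ(R)=2; free=4−2=2
SNF(R) diag = [2, 2] → torsion [2, 2]

Answer: M ≅ ℤ^2 ⊕ ℤ/2 ⊕ ℤ/2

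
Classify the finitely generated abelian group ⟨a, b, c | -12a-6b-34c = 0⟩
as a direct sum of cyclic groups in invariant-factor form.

Answer: M ≅ ℤ^2 ⊕ ℤ/2

Derivation:
rank_ℚ(R)=1; free=3−1=2
SNF(R) diag = [2] → torsion [2]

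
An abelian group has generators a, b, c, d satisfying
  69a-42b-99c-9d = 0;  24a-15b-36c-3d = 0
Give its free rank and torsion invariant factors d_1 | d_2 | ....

Answer: M ≅ ℤ^2 ⊕ ℤ/3 ⊕ ℤ/3

Derivation:
rank_ℚ(R)=2; free=4−2=2
SNF(R) diag = [3, 3] → torsion [3, 3]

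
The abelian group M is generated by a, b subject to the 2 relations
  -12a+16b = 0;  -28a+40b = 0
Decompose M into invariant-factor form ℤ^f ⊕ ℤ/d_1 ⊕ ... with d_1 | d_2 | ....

Answer: M ≅ ℤ/4 ⊕ ℤ/8

Derivation:
rank_ℚ(R)=2; free=2−2=0
SNF(R) diag = [4, 8] → torsion [4, 8]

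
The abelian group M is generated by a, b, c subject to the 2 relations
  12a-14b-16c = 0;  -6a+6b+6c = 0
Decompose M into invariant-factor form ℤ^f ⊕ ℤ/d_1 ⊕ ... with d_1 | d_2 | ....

rank_ℚ(R)=2; free=3−2=1
SNF(R) diag = [2, 6] → torsion [2, 6]

Answer: M ≅ ℤ^1 ⊕ ℤ/2 ⊕ ℤ/6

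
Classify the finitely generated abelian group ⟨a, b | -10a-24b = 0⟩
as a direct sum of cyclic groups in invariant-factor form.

rank_ℚ(R)=1; free=2−1=1
SNF(R) diag = [2] → torsion [2]

Answer: M ≅ ℤ^1 ⊕ ℤ/2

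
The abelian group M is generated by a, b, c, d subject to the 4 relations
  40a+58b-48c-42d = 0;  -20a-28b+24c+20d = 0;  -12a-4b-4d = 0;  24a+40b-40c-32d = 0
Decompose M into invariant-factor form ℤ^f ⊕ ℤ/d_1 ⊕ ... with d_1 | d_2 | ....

Answer: M ≅ ℤ/2 ⊕ ℤ/4 ⊕ ℤ/8 ⊕ ℤ/8

Derivation:
rank_ℚ(R)=4; free=4−4=0
SNF(R) diag = [2, 4, 8, 8] → torsion [2, 4, 8, 8]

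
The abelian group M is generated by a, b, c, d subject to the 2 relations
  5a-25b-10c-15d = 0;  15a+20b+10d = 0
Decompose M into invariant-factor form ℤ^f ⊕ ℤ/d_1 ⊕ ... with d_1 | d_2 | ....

Answer: M ≅ ℤ^2 ⊕ ℤ/5 ⊕ ℤ/5

Derivation:
rank_ℚ(R)=2; free=4−2=2
SNF(R) diag = [5, 5] → torsion [5, 5]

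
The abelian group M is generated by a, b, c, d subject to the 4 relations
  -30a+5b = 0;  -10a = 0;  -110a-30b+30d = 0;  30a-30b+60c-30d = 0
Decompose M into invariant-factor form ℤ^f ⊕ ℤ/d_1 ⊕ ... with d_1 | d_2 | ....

rank_ℚ(R)=4; free=4−4=0
SNF(R) diag = [5, 10, 30, 60] → torsion [5, 10, 30, 60]

Answer: M ≅ ℤ/5 ⊕ ℤ/10 ⊕ ℤ/30 ⊕ ℤ/60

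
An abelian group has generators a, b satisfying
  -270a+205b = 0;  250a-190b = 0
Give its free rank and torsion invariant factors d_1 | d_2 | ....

rank_ℚ(R)=2; free=2−2=0
SNF(R) diag = [5, 10] → torsion [5, 10]

Answer: M ≅ ℤ/5 ⊕ ℤ/10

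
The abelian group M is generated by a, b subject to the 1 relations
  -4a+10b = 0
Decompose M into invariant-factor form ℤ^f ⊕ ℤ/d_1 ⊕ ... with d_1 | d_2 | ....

Answer: M ≅ ℤ^1 ⊕ ℤ/2

Derivation:
rank_ℚ(R)=1; free=2−1=1
SNF(R) diag = [2] → torsion [2]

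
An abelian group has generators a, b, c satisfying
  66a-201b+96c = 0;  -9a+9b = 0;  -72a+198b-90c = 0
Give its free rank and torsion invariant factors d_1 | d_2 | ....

Answer: M ≅ ℤ/3 ⊕ ℤ/9 ⊕ ℤ/18

Derivation:
rank_ℚ(R)=3; free=3−3=0
SNF(R) diag = [3, 9, 18] → torsion [3, 9, 18]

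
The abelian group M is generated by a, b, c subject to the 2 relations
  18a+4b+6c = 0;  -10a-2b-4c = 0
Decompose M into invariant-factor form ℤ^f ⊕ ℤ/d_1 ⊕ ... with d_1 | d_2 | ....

rank_ℚ(R)=2; free=3−2=1
SNF(R) diag = [2, 2] → torsion [2, 2]

Answer: M ≅ ℤ^1 ⊕ ℤ/2 ⊕ ℤ/2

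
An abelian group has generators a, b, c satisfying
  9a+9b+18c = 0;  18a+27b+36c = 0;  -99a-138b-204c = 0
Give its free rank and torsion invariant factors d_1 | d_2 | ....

rank_ℚ(R)=3; free=3−3=0
SNF(R) diag = [3, 9, 18] → torsion [3, 9, 18]

Answer: M ≅ ℤ/3 ⊕ ℤ/9 ⊕ ℤ/18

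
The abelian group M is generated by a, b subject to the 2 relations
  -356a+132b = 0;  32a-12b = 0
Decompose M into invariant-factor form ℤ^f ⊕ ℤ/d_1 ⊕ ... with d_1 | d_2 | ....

Answer: M ≅ ℤ/4 ⊕ ℤ/12

Derivation:
rank_ℚ(R)=2; free=2−2=0
SNF(R) diag = [4, 12] → torsion [4, 12]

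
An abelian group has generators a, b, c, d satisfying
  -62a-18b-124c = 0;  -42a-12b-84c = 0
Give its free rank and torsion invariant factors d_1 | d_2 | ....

Answer: M ≅ ℤ^2 ⊕ ℤ/2 ⊕ ℤ/6

Derivation:
rank_ℚ(R)=2; free=4−2=2
SNF(R) diag = [2, 6] → torsion [2, 6]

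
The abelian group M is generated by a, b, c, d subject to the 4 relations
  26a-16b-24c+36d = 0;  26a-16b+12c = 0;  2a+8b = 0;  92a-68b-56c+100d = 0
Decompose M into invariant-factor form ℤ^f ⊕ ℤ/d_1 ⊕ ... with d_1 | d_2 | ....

Answer: M ≅ ℤ/2 ⊕ ℤ/4 ⊕ ℤ/12 ⊕ ℤ/36

Derivation:
rank_ℚ(R)=4; free=4−4=0
SNF(R) diag = [2, 4, 12, 36] → torsion [2, 4, 12, 36]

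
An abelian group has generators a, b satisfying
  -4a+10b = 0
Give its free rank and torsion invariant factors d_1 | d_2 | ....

rank_ℚ(R)=1; free=2−1=1
SNF(R) diag = [2] → torsion [2]

Answer: M ≅ ℤ^1 ⊕ ℤ/2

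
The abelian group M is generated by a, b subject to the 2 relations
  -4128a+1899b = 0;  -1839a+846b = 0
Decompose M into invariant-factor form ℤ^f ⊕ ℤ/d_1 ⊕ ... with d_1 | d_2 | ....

rank_ℚ(R)=2; free=2−2=0
SNF(R) diag = [3, 9] → torsion [3, 9]

Answer: M ≅ ℤ/3 ⊕ ℤ/9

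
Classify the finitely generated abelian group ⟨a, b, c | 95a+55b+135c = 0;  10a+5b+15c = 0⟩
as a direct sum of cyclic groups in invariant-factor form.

rank_ℚ(R)=2; free=3−2=1
SNF(R) diag = [5, 15] → torsion [5, 15]

Answer: M ≅ ℤ^1 ⊕ ℤ/5 ⊕ ℤ/15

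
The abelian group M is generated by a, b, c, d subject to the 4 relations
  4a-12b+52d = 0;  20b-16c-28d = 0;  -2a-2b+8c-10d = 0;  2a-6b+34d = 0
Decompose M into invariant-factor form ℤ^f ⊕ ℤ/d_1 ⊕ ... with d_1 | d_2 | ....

rank_ℚ(R)=4; free=4−4=0
SNF(R) diag = [2, 4, 8, 16] → torsion [2, 4, 8, 16]

Answer: M ≅ ℤ/2 ⊕ ℤ/4 ⊕ ℤ/8 ⊕ ℤ/16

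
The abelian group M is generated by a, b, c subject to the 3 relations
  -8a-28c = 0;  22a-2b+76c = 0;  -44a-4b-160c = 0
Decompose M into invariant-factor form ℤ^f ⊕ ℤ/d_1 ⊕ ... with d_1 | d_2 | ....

rank_ℚ(R)=3; free=3−3=0
SNF(R) diag = [2, 4, 8] → torsion [2, 4, 8]

Answer: M ≅ ℤ/2 ⊕ ℤ/4 ⊕ ℤ/8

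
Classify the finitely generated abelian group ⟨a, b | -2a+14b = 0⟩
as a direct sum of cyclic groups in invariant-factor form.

Answer: M ≅ ℤ^1 ⊕ ℤ/2

Derivation:
rank_ℚ(R)=1; free=2−1=1
SNF(R) diag = [2] → torsion [2]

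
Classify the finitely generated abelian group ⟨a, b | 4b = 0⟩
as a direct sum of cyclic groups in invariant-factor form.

Answer: M ≅ ℤ^1 ⊕ ℤ/4

Derivation:
rank_ℚ(R)=1; free=2−1=1
SNF(R) diag = [4] → torsion [4]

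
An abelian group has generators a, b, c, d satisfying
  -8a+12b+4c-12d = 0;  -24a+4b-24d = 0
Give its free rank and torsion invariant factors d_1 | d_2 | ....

rank_ℚ(R)=2; free=4−2=2
SNF(R) diag = [4, 4] → torsion [4, 4]

Answer: M ≅ ℤ^2 ⊕ ℤ/4 ⊕ ℤ/4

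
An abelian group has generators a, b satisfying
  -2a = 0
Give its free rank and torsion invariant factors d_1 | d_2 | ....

Answer: M ≅ ℤ^1 ⊕ ℤ/2

Derivation:
rank_ℚ(R)=1; free=2−1=1
SNF(R) diag = [2] → torsion [2]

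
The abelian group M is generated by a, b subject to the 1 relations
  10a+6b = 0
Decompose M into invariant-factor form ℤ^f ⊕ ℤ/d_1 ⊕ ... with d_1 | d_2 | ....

Answer: M ≅ ℤ^1 ⊕ ℤ/2

Derivation:
rank_ℚ(R)=1; free=2−1=1
SNF(R) diag = [2] → torsion [2]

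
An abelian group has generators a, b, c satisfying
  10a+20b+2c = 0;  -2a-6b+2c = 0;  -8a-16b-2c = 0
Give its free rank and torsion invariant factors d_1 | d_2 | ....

rank_ℚ(R)=3; free=3−3=0
SNF(R) diag = [2, 2, 2] → torsion [2, 2, 2]

Answer: M ≅ ℤ/2 ⊕ ℤ/2 ⊕ ℤ/2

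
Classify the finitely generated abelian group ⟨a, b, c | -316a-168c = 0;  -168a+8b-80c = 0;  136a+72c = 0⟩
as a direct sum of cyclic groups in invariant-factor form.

rank_ℚ(R)=3; free=3−3=0
SNF(R) diag = [4, 8, 24] → torsion [4, 8, 24]

Answer: M ≅ ℤ/4 ⊕ ℤ/8 ⊕ ℤ/24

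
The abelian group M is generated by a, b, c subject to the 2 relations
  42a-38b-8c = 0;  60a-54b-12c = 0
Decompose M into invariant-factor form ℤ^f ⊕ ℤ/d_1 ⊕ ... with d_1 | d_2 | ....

Answer: M ≅ ℤ^1 ⊕ ℤ/2 ⊕ ℤ/6

Derivation:
rank_ℚ(R)=2; free=3−2=1
SNF(R) diag = [2, 6] → torsion [2, 6]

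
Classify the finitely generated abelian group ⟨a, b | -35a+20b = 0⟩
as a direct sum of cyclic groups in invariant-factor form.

rank_ℚ(R)=1; free=2−1=1
SNF(R) diag = [5] → torsion [5]

Answer: M ≅ ℤ^1 ⊕ ℤ/5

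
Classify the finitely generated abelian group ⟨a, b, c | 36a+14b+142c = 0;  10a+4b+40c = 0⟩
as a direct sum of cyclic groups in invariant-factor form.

rank_ℚ(R)=2; free=3−2=1
SNF(R) diag = [2, 2] → torsion [2, 2]

Answer: M ≅ ℤ^1 ⊕ ℤ/2 ⊕ ℤ/2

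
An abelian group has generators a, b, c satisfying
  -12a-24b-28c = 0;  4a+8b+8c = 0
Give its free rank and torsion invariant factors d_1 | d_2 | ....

Answer: M ≅ ℤ^1 ⊕ ℤ/4 ⊕ ℤ/4

Derivation:
rank_ℚ(R)=2; free=3−2=1
SNF(R) diag = [4, 4] → torsion [4, 4]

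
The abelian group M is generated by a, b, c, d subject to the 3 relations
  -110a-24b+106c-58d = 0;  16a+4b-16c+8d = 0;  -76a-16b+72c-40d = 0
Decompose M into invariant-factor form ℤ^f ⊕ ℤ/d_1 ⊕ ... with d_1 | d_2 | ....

rank_ℚ(R)=3; free=4−3=1
SNF(R) diag = [2, 4, 4] → torsion [2, 4, 4]

Answer: M ≅ ℤ^1 ⊕ ℤ/2 ⊕ ℤ/4 ⊕ ℤ/4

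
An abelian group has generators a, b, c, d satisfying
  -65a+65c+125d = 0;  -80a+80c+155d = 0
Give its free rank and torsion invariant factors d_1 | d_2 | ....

rank_ℚ(R)=2; free=4−2=2
SNF(R) diag = [5, 15] → torsion [5, 15]

Answer: M ≅ ℤ^2 ⊕ ℤ/5 ⊕ ℤ/15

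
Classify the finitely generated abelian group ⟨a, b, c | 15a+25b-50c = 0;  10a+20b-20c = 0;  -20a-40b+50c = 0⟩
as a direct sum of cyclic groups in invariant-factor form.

rank_ℚ(R)=3; free=3−3=0
SNF(R) diag = [5, 10, 10] → torsion [5, 10, 10]

Answer: M ≅ ℤ/5 ⊕ ℤ/10 ⊕ ℤ/10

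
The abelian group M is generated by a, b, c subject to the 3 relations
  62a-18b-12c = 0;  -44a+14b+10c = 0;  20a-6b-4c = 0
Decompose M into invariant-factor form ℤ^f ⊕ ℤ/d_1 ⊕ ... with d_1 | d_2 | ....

rank_ℚ(R)=3; free=3−3=0
SNF(R) diag = [2, 2, 2] → torsion [2, 2, 2]

Answer: M ≅ ℤ/2 ⊕ ℤ/2 ⊕ ℤ/2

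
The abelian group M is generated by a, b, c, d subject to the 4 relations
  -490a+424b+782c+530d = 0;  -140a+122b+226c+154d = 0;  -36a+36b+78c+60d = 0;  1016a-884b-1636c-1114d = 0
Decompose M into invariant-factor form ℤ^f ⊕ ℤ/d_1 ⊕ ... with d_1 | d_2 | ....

rank_ℚ(R)=4; free=4−4=0
SNF(R) diag = [2, 6, 6, 18] → torsion [2, 6, 6, 18]

Answer: M ≅ ℤ/2 ⊕ ℤ/6 ⊕ ℤ/6 ⊕ ℤ/18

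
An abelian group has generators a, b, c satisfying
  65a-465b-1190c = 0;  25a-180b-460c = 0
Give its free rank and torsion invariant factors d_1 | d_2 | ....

Answer: M ≅ ℤ^1 ⊕ ℤ/5 ⊕ ℤ/15

Derivation:
rank_ℚ(R)=2; free=3−2=1
SNF(R) diag = [5, 15] → torsion [5, 15]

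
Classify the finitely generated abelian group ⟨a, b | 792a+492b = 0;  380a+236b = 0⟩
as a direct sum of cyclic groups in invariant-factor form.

Answer: M ≅ ℤ/4 ⊕ ℤ/12

Derivation:
rank_ℚ(R)=2; free=2−2=0
SNF(R) diag = [4, 12] → torsion [4, 12]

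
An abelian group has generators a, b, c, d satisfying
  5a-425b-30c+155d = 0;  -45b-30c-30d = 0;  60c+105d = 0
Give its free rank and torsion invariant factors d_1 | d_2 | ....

rank_ℚ(R)=3; free=4−3=1
SNF(R) diag = [5, 15, 45] → torsion [5, 15, 45]

Answer: M ≅ ℤ^1 ⊕ ℤ/5 ⊕ ℤ/15 ⊕ ℤ/45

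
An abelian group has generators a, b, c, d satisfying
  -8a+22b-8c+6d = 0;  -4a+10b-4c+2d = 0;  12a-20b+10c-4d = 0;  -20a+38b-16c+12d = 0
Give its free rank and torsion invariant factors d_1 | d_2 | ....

rank_ℚ(R)=4; free=4−4=0
SNF(R) diag = [2, 2, 2, 4] → torsion [2, 2, 2, 4]

Answer: M ≅ ℤ/2 ⊕ ℤ/2 ⊕ ℤ/2 ⊕ ℤ/4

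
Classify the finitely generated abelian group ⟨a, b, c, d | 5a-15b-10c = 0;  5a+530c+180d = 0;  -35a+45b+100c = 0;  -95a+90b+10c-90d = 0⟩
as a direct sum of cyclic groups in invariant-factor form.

Answer: M ≅ ℤ/5 ⊕ ℤ/15 ⊕ ℤ/30 ⊕ ℤ/90

Derivation:
rank_ℚ(R)=4; free=4−4=0
SNF(R) diag = [5, 15, 30, 90] → torsion [5, 15, 30, 90]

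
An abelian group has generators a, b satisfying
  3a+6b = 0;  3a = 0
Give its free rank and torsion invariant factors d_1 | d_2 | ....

rank_ℚ(R)=2; free=2−2=0
SNF(R) diag = [3, 6] → torsion [3, 6]

Answer: M ≅ ℤ/3 ⊕ ℤ/6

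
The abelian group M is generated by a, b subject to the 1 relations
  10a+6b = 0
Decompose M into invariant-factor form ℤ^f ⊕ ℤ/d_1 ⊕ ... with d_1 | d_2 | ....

Answer: M ≅ ℤ^1 ⊕ ℤ/2

Derivation:
rank_ℚ(R)=1; free=2−1=1
SNF(R) diag = [2] → torsion [2]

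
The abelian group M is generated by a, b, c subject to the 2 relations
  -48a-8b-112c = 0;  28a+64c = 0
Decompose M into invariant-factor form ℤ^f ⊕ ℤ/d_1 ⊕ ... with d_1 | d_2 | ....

Answer: M ≅ ℤ^1 ⊕ ℤ/4 ⊕ ℤ/8

Derivation:
rank_ℚ(R)=2; free=3−2=1
SNF(R) diag = [4, 8] → torsion [4, 8]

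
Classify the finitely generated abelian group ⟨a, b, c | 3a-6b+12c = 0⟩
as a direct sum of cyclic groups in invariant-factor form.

Answer: M ≅ ℤ^2 ⊕ ℤ/3

Derivation:
rank_ℚ(R)=1; free=3−1=2
SNF(R) diag = [3] → torsion [3]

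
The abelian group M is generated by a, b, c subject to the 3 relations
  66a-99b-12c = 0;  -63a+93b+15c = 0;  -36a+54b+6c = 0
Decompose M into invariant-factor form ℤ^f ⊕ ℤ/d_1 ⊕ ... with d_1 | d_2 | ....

Answer: M ≅ ℤ/3 ⊕ ℤ/3 ⊕ ℤ/6

Derivation:
rank_ℚ(R)=3; free=3−3=0
SNF(R) diag = [3, 3, 6] → torsion [3, 3, 6]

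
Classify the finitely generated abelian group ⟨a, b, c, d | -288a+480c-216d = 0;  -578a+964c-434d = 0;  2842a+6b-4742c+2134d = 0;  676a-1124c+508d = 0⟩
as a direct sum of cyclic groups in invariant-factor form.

rank_ℚ(R)=4; free=4−4=0
SNF(R) diag = [2, 6, 12, 24] → torsion [2, 6, 12, 24]

Answer: M ≅ ℤ/2 ⊕ ℤ/6 ⊕ ℤ/12 ⊕ ℤ/24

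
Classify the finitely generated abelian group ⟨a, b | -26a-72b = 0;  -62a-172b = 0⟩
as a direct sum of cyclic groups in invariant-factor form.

Answer: M ≅ ℤ/2 ⊕ ℤ/4

Derivation:
rank_ℚ(R)=2; free=2−2=0
SNF(R) diag = [2, 4] → torsion [2, 4]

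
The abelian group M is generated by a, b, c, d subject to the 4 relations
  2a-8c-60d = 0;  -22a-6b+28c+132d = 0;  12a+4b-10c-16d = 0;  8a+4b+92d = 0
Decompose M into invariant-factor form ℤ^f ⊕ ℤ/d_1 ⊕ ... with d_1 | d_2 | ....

rank_ℚ(R)=4; free=4−4=0
SNF(R) diag = [2, 2, 6, 12] → torsion [2, 2, 6, 12]

Answer: M ≅ ℤ/2 ⊕ ℤ/2 ⊕ ℤ/6 ⊕ ℤ/12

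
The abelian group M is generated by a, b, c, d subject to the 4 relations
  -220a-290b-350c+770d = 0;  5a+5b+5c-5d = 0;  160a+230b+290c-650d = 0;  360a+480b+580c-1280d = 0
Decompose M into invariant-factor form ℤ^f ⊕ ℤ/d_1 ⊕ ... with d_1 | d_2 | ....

rank_ℚ(R)=4; free=4−4=0
SNF(R) diag = [5, 10, 20, 60] → torsion [5, 10, 20, 60]

Answer: M ≅ ℤ/5 ⊕ ℤ/10 ⊕ ℤ/20 ⊕ ℤ/60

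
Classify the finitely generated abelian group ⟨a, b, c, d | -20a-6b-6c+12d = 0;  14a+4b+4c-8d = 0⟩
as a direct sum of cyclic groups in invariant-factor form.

rank_ℚ(R)=2; free=4−2=2
SNF(R) diag = [2, 2] → torsion [2, 2]

Answer: M ≅ ℤ^2 ⊕ ℤ/2 ⊕ ℤ/2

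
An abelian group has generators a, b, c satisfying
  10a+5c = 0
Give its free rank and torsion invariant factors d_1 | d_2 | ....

rank_ℚ(R)=1; free=3−1=2
SNF(R) diag = [5] → torsion [5]

Answer: M ≅ ℤ^2 ⊕ ℤ/5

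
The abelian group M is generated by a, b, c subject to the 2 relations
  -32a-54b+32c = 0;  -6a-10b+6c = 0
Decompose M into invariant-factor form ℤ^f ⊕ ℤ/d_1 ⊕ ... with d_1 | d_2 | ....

Answer: M ≅ ℤ^1 ⊕ ℤ/2 ⊕ ℤ/2

Derivation:
rank_ℚ(R)=2; free=3−2=1
SNF(R) diag = [2, 2] → torsion [2, 2]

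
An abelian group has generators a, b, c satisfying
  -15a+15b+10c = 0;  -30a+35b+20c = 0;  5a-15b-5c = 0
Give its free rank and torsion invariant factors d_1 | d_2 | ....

Answer: M ≅ ℤ/5 ⊕ ℤ/5 ⊕ ℤ/5

Derivation:
rank_ℚ(R)=3; free=3−3=0
SNF(R) diag = [5, 5, 5] → torsion [5, 5, 5]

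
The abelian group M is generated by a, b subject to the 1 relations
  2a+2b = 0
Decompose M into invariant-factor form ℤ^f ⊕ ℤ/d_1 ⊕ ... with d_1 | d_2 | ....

rank_ℚ(R)=1; free=2−1=1
SNF(R) diag = [2] → torsion [2]

Answer: M ≅ ℤ^1 ⊕ ℤ/2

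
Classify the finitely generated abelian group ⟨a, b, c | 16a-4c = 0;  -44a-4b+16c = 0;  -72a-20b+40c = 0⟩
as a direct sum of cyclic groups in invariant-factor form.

rank_ℚ(R)=3; free=3−3=0
SNF(R) diag = [4, 4, 12] → torsion [4, 4, 12]

Answer: M ≅ ℤ/4 ⊕ ℤ/4 ⊕ ℤ/12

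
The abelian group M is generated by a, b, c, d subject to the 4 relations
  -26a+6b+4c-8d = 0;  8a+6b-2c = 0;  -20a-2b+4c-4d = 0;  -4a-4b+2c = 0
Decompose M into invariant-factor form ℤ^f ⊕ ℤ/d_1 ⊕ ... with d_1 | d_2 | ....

Answer: M ≅ ℤ/2 ⊕ ℤ/2 ⊕ ℤ/2 ⊕ ℤ/4

Derivation:
rank_ℚ(R)=4; free=4−4=0
SNF(R) diag = [2, 2, 2, 4] → torsion [2, 2, 2, 4]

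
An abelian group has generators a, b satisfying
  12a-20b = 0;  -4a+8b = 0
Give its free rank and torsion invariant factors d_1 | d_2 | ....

rank_ℚ(R)=2; free=2−2=0
SNF(R) diag = [4, 4] → torsion [4, 4]

Answer: M ≅ ℤ/4 ⊕ ℤ/4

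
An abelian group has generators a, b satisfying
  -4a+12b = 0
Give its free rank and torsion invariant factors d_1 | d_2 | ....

Answer: M ≅ ℤ^1 ⊕ ℤ/4

Derivation:
rank_ℚ(R)=1; free=2−1=1
SNF(R) diag = [4] → torsion [4]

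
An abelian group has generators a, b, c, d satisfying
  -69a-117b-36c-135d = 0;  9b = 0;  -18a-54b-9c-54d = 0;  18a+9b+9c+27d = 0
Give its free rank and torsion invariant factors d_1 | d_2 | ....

rank_ℚ(R)=4; free=4−4=0
SNF(R) diag = [3, 9, 9, 27] → torsion [3, 9, 9, 27]

Answer: M ≅ ℤ/3 ⊕ ℤ/9 ⊕ ℤ/9 ⊕ ℤ/27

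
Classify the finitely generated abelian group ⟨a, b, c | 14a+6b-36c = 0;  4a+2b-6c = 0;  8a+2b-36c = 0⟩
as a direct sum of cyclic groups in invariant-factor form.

Answer: M ≅ ℤ/2 ⊕ ℤ/2 ⊕ ℤ/6

Derivation:
rank_ℚ(R)=3; free=3−3=0
SNF(R) diag = [2, 2, 6] → torsion [2, 2, 6]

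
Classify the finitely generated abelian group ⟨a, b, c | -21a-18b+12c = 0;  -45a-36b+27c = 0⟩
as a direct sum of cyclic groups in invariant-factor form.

Answer: M ≅ ℤ^1 ⊕ ℤ/3 ⊕ ℤ/9

Derivation:
rank_ℚ(R)=2; free=3−2=1
SNF(R) diag = [3, 9] → torsion [3, 9]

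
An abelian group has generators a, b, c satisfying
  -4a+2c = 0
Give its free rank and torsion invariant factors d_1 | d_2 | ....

rank_ℚ(R)=1; free=3−1=2
SNF(R) diag = [2] → torsion [2]

Answer: M ≅ ℤ^2 ⊕ ℤ/2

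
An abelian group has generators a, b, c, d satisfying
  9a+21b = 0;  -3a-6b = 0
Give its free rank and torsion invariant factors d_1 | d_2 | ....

Answer: M ≅ ℤ^2 ⊕ ℤ/3 ⊕ ℤ/3

Derivation:
rank_ℚ(R)=2; free=4−2=2
SNF(R) diag = [3, 3] → torsion [3, 3]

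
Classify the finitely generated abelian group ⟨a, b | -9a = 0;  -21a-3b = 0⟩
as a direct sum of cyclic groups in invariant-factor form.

rank_ℚ(R)=2; free=2−2=0
SNF(R) diag = [3, 9] → torsion [3, 9]

Answer: M ≅ ℤ/3 ⊕ ℤ/9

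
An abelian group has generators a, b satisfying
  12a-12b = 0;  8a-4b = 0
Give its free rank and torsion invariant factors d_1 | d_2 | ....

Answer: M ≅ ℤ/4 ⊕ ℤ/12

Derivation:
rank_ℚ(R)=2; free=2−2=0
SNF(R) diag = [4, 12] → torsion [4, 12]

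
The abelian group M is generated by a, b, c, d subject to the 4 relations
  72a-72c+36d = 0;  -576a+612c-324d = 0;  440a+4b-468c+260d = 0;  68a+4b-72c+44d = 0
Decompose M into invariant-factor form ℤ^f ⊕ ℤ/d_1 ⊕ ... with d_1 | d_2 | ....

Answer: M ≅ ℤ/4 ⊕ ℤ/12 ⊕ ℤ/36 ⊕ ℤ/36

Derivation:
rank_ℚ(R)=4; free=4−4=0
SNF(R) diag = [4, 12, 36, 36] → torsion [4, 12, 36, 36]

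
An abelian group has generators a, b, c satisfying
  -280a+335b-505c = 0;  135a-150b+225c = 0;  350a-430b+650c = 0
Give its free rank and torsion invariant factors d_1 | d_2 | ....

rank_ℚ(R)=3; free=3−3=0
SNF(R) diag = [5, 15, 30] → torsion [5, 15, 30]

Answer: M ≅ ℤ/5 ⊕ ℤ/15 ⊕ ℤ/30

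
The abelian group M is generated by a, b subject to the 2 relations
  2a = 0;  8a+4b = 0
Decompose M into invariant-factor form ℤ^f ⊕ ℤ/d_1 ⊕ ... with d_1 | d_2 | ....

Answer: M ≅ ℤ/2 ⊕ ℤ/4

Derivation:
rank_ℚ(R)=2; free=2−2=0
SNF(R) diag = [2, 4] → torsion [2, 4]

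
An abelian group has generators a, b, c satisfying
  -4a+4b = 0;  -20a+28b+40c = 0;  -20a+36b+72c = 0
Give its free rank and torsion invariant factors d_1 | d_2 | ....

rank_ℚ(R)=3; free=3−3=0
SNF(R) diag = [4, 8, 8] → torsion [4, 8, 8]

Answer: M ≅ ℤ/4 ⊕ ℤ/8 ⊕ ℤ/8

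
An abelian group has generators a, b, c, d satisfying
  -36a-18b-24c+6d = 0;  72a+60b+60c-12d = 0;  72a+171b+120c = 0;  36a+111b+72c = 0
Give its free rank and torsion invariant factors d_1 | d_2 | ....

Answer: M ≅ ℤ/3 ⊕ ℤ/6 ⊕ ℤ/12 ⊕ ℤ/36

Derivation:
rank_ℚ(R)=4; free=4−4=0
SNF(R) diag = [3, 6, 12, 36] → torsion [3, 6, 12, 36]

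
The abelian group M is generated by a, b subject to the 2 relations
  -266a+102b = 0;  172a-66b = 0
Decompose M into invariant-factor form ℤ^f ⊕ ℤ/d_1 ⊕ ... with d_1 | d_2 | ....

rank_ℚ(R)=2; free=2−2=0
SNF(R) diag = [2, 6] → torsion [2, 6]

Answer: M ≅ ℤ/2 ⊕ ℤ/6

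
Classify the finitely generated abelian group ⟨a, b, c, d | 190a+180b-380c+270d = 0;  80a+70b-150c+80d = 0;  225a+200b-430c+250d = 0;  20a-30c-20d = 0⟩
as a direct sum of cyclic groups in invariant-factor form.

Answer: M ≅ ℤ/5 ⊕ ℤ/10 ⊕ ℤ/10 ⊕ ℤ/30

Derivation:
rank_ℚ(R)=4; free=4−4=0
SNF(R) diag = [5, 10, 10, 30] → torsion [5, 10, 10, 30]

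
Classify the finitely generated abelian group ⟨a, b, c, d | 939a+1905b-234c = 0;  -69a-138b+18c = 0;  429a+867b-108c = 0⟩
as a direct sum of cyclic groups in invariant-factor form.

rank_ℚ(R)=3; free=4−3=1
SNF(R) diag = [3, 9, 18] → torsion [3, 9, 18]

Answer: M ≅ ℤ^1 ⊕ ℤ/3 ⊕ ℤ/9 ⊕ ℤ/18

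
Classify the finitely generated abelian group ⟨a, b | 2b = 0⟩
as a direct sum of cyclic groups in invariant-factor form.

rank_ℚ(R)=1; free=2−1=1
SNF(R) diag = [2] → torsion [2]

Answer: M ≅ ℤ^1 ⊕ ℤ/2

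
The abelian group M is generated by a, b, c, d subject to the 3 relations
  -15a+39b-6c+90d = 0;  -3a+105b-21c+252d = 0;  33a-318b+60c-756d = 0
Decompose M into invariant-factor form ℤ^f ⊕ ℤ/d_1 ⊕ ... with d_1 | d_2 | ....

Answer: M ≅ ℤ^1 ⊕ ℤ/3 ⊕ ℤ/9 ⊕ ℤ/27

Derivation:
rank_ℚ(R)=3; free=4−3=1
SNF(R) diag = [3, 9, 27] → torsion [3, 9, 27]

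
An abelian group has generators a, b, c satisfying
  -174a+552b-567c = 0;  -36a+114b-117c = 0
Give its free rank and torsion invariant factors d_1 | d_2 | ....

rank_ℚ(R)=2; free=3−2=1
SNF(R) diag = [3, 6] → torsion [3, 6]

Answer: M ≅ ℤ^1 ⊕ ℤ/3 ⊕ ℤ/6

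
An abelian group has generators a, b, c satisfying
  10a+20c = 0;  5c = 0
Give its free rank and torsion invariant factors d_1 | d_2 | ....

Answer: M ≅ ℤ^1 ⊕ ℤ/5 ⊕ ℤ/10

Derivation:
rank_ℚ(R)=2; free=3−2=1
SNF(R) diag = [5, 10] → torsion [5, 10]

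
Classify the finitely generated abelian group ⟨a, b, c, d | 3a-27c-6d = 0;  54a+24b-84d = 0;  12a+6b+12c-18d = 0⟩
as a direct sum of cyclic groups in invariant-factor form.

Answer: M ≅ ℤ^1 ⊕ ℤ/3 ⊕ ℤ/6 ⊕ ℤ/6

Derivation:
rank_ℚ(R)=3; free=4−3=1
SNF(R) diag = [3, 6, 6] → torsion [3, 6, 6]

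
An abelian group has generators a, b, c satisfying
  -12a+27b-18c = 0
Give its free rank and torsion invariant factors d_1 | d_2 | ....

rank_ℚ(R)=1; free=3−1=2
SNF(R) diag = [3] → torsion [3]

Answer: M ≅ ℤ^2 ⊕ ℤ/3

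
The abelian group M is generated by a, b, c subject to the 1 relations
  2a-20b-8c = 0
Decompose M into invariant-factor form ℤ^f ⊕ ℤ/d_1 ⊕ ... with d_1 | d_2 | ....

Answer: M ≅ ℤ^2 ⊕ ℤ/2

Derivation:
rank_ℚ(R)=1; free=3−1=2
SNF(R) diag = [2] → torsion [2]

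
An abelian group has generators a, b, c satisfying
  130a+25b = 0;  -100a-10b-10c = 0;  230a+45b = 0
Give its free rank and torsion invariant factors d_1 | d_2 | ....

Answer: M ≅ ℤ/5 ⊕ ℤ/10 ⊕ ℤ/20

Derivation:
rank_ℚ(R)=3; free=3−3=0
SNF(R) diag = [5, 10, 20] → torsion [5, 10, 20]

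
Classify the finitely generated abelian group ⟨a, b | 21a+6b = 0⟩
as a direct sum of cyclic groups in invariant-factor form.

rank_ℚ(R)=1; free=2−1=1
SNF(R) diag = [3] → torsion [3]

Answer: M ≅ ℤ^1 ⊕ ℤ/3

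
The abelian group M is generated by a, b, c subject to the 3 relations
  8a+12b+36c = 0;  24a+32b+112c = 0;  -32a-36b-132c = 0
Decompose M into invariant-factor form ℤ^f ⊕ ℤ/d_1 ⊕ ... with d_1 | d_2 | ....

Answer: M ≅ ℤ/4 ⊕ ℤ/8 ⊕ ℤ/24

Derivation:
rank_ℚ(R)=3; free=3−3=0
SNF(R) diag = [4, 8, 24] → torsion [4, 8, 24]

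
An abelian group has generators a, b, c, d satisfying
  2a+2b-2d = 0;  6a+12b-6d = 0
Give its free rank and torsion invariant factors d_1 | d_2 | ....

Answer: M ≅ ℤ^2 ⊕ ℤ/2 ⊕ ℤ/6

Derivation:
rank_ℚ(R)=2; free=4−2=2
SNF(R) diag = [2, 6] → torsion [2, 6]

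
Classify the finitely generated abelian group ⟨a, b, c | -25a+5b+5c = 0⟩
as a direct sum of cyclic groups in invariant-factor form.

rank_ℚ(R)=1; free=3−1=2
SNF(R) diag = [5] → torsion [5]

Answer: M ≅ ℤ^2 ⊕ ℤ/5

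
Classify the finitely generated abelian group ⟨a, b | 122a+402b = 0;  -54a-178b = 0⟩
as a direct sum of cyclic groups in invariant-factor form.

rank_ℚ(R)=2; free=2−2=0
SNF(R) diag = [2, 4] → torsion [2, 4]

Answer: M ≅ ℤ/2 ⊕ ℤ/4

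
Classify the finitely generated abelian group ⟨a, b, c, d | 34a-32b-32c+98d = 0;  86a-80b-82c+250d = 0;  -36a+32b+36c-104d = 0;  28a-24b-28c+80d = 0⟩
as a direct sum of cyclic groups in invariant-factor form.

Answer: M ≅ ℤ/2 ⊕ ℤ/2 ⊕ ℤ/4 ⊕ ℤ/8

Derivation:
rank_ℚ(R)=4; free=4−4=0
SNF(R) diag = [2, 2, 4, 8] → torsion [2, 2, 4, 8]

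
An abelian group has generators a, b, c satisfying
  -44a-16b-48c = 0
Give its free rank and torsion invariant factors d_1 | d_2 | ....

Answer: M ≅ ℤ^2 ⊕ ℤ/4

Derivation:
rank_ℚ(R)=1; free=3−1=2
SNF(R) diag = [4] → torsion [4]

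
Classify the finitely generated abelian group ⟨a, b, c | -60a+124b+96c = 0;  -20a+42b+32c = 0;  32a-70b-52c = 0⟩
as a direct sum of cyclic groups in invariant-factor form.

Answer: M ≅ ℤ/2 ⊕ ℤ/4 ⊕ ℤ/4

Derivation:
rank_ℚ(R)=3; free=3−3=0
SNF(R) diag = [2, 4, 4] → torsion [2, 4, 4]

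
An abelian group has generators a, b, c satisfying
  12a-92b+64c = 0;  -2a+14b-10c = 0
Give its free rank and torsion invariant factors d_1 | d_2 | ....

Answer: M ≅ ℤ^1 ⊕ ℤ/2 ⊕ ℤ/4

Derivation:
rank_ℚ(R)=2; free=3−2=1
SNF(R) diag = [2, 4] → torsion [2, 4]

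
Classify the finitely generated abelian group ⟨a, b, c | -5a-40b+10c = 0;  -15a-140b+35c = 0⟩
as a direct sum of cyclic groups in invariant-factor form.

Answer: M ≅ ℤ^1 ⊕ ℤ/5 ⊕ ℤ/5

Derivation:
rank_ℚ(R)=2; free=3−2=1
SNF(R) diag = [5, 5] → torsion [5, 5]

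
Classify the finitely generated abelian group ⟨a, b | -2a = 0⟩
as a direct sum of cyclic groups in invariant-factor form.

rank_ℚ(R)=1; free=2−1=1
SNF(R) diag = [2] → torsion [2]

Answer: M ≅ ℤ^1 ⊕ ℤ/2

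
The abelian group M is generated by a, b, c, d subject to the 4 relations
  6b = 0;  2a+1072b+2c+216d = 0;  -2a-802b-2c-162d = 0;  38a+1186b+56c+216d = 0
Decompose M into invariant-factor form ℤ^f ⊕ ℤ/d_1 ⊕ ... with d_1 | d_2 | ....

rank_ℚ(R)=4; free=4−4=0
SNF(R) diag = [2, 6, 18, 54] → torsion [2, 6, 18, 54]

Answer: M ≅ ℤ/2 ⊕ ℤ/6 ⊕ ℤ/18 ⊕ ℤ/54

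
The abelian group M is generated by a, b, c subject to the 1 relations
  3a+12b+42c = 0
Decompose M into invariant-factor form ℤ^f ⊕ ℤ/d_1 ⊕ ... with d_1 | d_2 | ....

rank_ℚ(R)=1; free=3−1=2
SNF(R) diag = [3] → torsion [3]

Answer: M ≅ ℤ^2 ⊕ ℤ/3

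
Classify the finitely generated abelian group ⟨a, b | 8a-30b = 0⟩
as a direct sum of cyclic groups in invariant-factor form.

rank_ℚ(R)=1; free=2−1=1
SNF(R) diag = [2] → torsion [2]

Answer: M ≅ ℤ^1 ⊕ ℤ/2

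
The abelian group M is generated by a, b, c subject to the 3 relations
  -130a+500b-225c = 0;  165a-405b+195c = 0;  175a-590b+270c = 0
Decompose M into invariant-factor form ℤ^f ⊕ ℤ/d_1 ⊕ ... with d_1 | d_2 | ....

rank_ℚ(R)=3; free=3−3=0
SNF(R) diag = [5, 15, 45] → torsion [5, 15, 45]

Answer: M ≅ ℤ/5 ⊕ ℤ/15 ⊕ ℤ/45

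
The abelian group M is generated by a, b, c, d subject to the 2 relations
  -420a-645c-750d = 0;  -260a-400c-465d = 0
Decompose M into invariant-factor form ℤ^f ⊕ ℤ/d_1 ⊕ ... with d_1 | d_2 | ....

Answer: M ≅ ℤ^2 ⊕ ℤ/5 ⊕ ℤ/15

Derivation:
rank_ℚ(R)=2; free=4−2=2
SNF(R) diag = [5, 15] → torsion [5, 15]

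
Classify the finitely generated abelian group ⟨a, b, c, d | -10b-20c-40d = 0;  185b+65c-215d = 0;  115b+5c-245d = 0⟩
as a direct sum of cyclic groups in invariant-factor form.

Answer: M ≅ ℤ^1 ⊕ ℤ/5 ⊕ ℤ/10 ⊕ ℤ/30

Derivation:
rank_ℚ(R)=3; free=4−3=1
SNF(R) diag = [5, 10, 30] → torsion [5, 10, 30]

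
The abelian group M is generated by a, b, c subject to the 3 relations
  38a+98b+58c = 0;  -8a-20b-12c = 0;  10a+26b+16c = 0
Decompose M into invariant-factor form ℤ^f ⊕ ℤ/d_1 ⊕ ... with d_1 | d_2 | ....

rank_ℚ(R)=3; free=3−3=0
SNF(R) diag = [2, 2, 4] → torsion [2, 2, 4]

Answer: M ≅ ℤ/2 ⊕ ℤ/2 ⊕ ℤ/4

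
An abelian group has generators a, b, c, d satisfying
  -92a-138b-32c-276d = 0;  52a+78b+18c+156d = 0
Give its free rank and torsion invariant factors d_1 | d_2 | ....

rank_ℚ(R)=2; free=4−2=2
SNF(R) diag = [2, 2] → torsion [2, 2]

Answer: M ≅ ℤ^2 ⊕ ℤ/2 ⊕ ℤ/2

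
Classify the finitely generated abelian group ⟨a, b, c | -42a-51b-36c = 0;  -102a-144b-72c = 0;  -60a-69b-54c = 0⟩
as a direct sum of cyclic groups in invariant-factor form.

Answer: M ≅ ℤ/3 ⊕ ℤ/6 ⊕ ℤ/18

Derivation:
rank_ℚ(R)=3; free=3−3=0
SNF(R) diag = [3, 6, 18] → torsion [3, 6, 18]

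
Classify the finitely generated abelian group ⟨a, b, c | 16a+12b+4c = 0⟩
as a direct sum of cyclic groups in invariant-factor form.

rank_ℚ(R)=1; free=3−1=2
SNF(R) diag = [4] → torsion [4]

Answer: M ≅ ℤ^2 ⊕ ℤ/4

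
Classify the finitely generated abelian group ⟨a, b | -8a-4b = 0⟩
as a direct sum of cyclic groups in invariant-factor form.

rank_ℚ(R)=1; free=2−1=1
SNF(R) diag = [4] → torsion [4]

Answer: M ≅ ℤ^1 ⊕ ℤ/4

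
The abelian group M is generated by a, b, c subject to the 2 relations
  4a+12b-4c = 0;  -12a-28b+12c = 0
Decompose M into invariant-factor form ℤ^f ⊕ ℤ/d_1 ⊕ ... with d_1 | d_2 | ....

Answer: M ≅ ℤ^1 ⊕ ℤ/4 ⊕ ℤ/8

Derivation:
rank_ℚ(R)=2; free=3−2=1
SNF(R) diag = [4, 8] → torsion [4, 8]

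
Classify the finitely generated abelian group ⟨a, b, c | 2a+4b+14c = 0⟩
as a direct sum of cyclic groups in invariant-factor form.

Answer: M ≅ ℤ^2 ⊕ ℤ/2

Derivation:
rank_ℚ(R)=1; free=3−1=2
SNF(R) diag = [2] → torsion [2]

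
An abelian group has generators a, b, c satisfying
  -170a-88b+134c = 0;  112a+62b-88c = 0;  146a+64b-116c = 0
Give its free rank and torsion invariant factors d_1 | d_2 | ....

rank_ℚ(R)=3; free=3−3=0
SNF(R) diag = [2, 6, 6] → torsion [2, 6, 6]

Answer: M ≅ ℤ/2 ⊕ ℤ/6 ⊕ ℤ/6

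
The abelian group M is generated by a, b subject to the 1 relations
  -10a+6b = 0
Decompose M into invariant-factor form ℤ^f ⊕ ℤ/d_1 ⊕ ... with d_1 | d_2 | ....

rank_ℚ(R)=1; free=2−1=1
SNF(R) diag = [2] → torsion [2]

Answer: M ≅ ℤ^1 ⊕ ℤ/2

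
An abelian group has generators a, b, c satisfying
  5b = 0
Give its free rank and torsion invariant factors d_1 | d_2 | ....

rank_ℚ(R)=1; free=3−1=2
SNF(R) diag = [5] → torsion [5]

Answer: M ≅ ℤ^2 ⊕ ℤ/5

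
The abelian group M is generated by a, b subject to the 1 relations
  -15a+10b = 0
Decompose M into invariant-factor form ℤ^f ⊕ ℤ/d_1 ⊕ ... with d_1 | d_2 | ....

Answer: M ≅ ℤ^1 ⊕ ℤ/5

Derivation:
rank_ℚ(R)=1; free=2−1=1
SNF(R) diag = [5] → torsion [5]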